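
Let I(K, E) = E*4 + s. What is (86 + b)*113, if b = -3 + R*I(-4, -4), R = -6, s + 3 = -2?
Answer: 23617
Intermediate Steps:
s = -5 (s = -3 - 2 = -5)
I(K, E) = -5 + 4*E (I(K, E) = E*4 - 5 = 4*E - 5 = -5 + 4*E)
b = 123 (b = -3 - 6*(-5 + 4*(-4)) = -3 - 6*(-5 - 16) = -3 - 6*(-21) = -3 + 126 = 123)
(86 + b)*113 = (86 + 123)*113 = 209*113 = 23617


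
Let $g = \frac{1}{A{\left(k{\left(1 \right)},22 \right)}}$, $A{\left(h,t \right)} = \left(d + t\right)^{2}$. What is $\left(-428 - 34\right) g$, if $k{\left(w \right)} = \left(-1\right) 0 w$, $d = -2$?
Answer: $- \frac{231}{200} \approx -1.155$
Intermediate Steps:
$k{\left(w \right)} = 0$ ($k{\left(w \right)} = 0 w = 0$)
$A{\left(h,t \right)} = \left(-2 + t\right)^{2}$
$g = \frac{1}{400}$ ($g = \frac{1}{\left(-2 + 22\right)^{2}} = \frac{1}{20^{2}} = \frac{1}{400} \approx 0.0025$)
$\left(-428 - 34\right) g = \left(-428 - 34\right) \frac{1}{400} = \left(-462\right) \frac{1}{400} = - \frac{231}{200}$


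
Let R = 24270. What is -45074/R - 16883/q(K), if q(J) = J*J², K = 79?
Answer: -11316495148/5983028265 ≈ -1.8914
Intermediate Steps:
q(J) = J³
-45074/R - 16883/q(K) = -45074/24270 - 16883/(79³) = -45074*1/24270 - 16883/493039 = -22537/12135 - 16883*1/493039 = -22537/12135 - 16883/493039 = -11316495148/5983028265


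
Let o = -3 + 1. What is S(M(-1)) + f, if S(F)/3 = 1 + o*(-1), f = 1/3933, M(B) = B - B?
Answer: 35398/3933 ≈ 9.0003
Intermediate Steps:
M(B) = 0
f = 1/3933 ≈ 0.00025426
o = -2
S(F) = 9 (S(F) = 3*(1 - 2*(-1)) = 3*(1 + 2) = 3*3 = 9)
S(M(-1)) + f = 9 + 1/3933 = 35398/3933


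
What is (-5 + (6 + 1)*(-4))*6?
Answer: -198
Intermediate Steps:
(-5 + (6 + 1)*(-4))*6 = (-5 + 7*(-4))*6 = (-5 - 28)*6 = -33*6 = -198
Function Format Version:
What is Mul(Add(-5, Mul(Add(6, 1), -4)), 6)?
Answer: -198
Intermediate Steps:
Mul(Add(-5, Mul(Add(6, 1), -4)), 6) = Mul(Add(-5, Mul(7, -4)), 6) = Mul(Add(-5, -28), 6) = Mul(-33, 6) = -198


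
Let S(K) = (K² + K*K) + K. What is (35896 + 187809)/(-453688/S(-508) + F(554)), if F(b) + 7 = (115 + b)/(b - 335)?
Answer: -2105078590825/45404446 ≈ -46363.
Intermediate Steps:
S(K) = K + 2*K² (S(K) = (K² + K²) + K = 2*K² + K = K + 2*K²)
F(b) = -7 + (115 + b)/(-335 + b) (F(b) = -7 + (115 + b)/(b - 335) = -7 + (115 + b)/(-335 + b))
(35896 + 187809)/(-453688/S(-508) + F(554)) = (35896 + 187809)/(-453688*(-1/(508*(1 + 2*(-508)))) + 6*(410 - 1*554)/(-335 + 554)) = 223705/(-453688*(-1/(508*(1 - 1016))) + 6*(410 - 554)/219) = 223705/(-453688/((-508*(-1015))) + 6*(1/219)*(-144)) = 223705/(-453688/515620 - 288/73) = 223705/(-453688*1/515620 - 288/73) = 223705/(-113422/128905 - 288/73) = 223705/(-45404446/9410065) = 223705*(-9410065/45404446) = -2105078590825/45404446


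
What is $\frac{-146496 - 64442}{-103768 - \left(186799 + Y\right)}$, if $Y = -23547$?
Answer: $\frac{8113}{10270} \approx 0.78997$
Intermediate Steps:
$\frac{-146496 - 64442}{-103768 - \left(186799 + Y\right)} = \frac{-146496 - 64442}{-103768 - 163252} = - \frac{210938}{-103768 + \left(-186799 + 23547\right)} = - \frac{210938}{-103768 - 163252} = - \frac{210938}{-267020} = \left(-210938\right) \left(- \frac{1}{267020}\right) = \frac{8113}{10270}$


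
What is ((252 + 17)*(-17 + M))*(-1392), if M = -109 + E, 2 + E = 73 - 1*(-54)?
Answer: 374448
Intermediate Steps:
E = 125 (E = -2 + (73 - 1*(-54)) = -2 + (73 + 54) = -2 + 127 = 125)
M = 16 (M = -109 + 125 = 16)
((252 + 17)*(-17 + M))*(-1392) = ((252 + 17)*(-17 + 16))*(-1392) = (269*(-1))*(-1392) = -269*(-1392) = 374448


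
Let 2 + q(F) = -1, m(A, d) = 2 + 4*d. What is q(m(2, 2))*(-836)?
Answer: 2508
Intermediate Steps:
q(F) = -3 (q(F) = -2 - 1 = -3)
q(m(2, 2))*(-836) = -3*(-836) = 2508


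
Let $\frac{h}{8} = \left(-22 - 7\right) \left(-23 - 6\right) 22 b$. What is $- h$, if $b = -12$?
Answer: $1776192$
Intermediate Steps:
$h = -1776192$ ($h = 8 \left(-22 - 7\right) \left(-23 - 6\right) 22 \left(-12\right) = 8 \left(-29\right) \left(-29\right) 22 \left(-12\right) = 8 \cdot 841 \cdot 22 \left(-12\right) = 8 \cdot 18502 \left(-12\right) = 8 \left(-222024\right) = -1776192$)
$- h = \left(-1\right) \left(-1776192\right) = 1776192$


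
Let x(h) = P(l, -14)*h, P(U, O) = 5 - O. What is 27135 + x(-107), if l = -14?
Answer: 25102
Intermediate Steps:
x(h) = 19*h (x(h) = (5 - 1*(-14))*h = (5 + 14)*h = 19*h)
27135 + x(-107) = 27135 + 19*(-107) = 27135 - 2033 = 25102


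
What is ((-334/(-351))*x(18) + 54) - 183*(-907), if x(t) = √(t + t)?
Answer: 19426763/117 ≈ 1.6604e+5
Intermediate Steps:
x(t) = √2*√t (x(t) = √(2*t) = √2*√t)
((-334/(-351))*x(18) + 54) - 183*(-907) = ((-334/(-351))*(√2*√18) + 54) - 183*(-907) = ((-334*(-1/351))*(√2*(3*√2)) + 54) + 165981 = ((334/351)*6 + 54) + 165981 = (668/117 + 54) + 165981 = 6986/117 + 165981 = 19426763/117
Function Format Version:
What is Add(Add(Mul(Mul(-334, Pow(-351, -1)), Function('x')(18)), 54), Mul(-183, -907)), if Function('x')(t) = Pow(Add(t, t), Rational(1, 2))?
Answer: Rational(19426763, 117) ≈ 1.6604e+5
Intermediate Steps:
Function('x')(t) = Mul(Pow(2, Rational(1, 2)), Pow(t, Rational(1, 2))) (Function('x')(t) = Pow(Mul(2, t), Rational(1, 2)) = Mul(Pow(2, Rational(1, 2)), Pow(t, Rational(1, 2))))
Add(Add(Mul(Mul(-334, Pow(-351, -1)), Function('x')(18)), 54), Mul(-183, -907)) = Add(Add(Mul(Mul(-334, Pow(-351, -1)), Mul(Pow(2, Rational(1, 2)), Pow(18, Rational(1, 2)))), 54), Mul(-183, -907)) = Add(Add(Mul(Mul(-334, Rational(-1, 351)), Mul(Pow(2, Rational(1, 2)), Mul(3, Pow(2, Rational(1, 2))))), 54), 165981) = Add(Add(Mul(Rational(334, 351), 6), 54), 165981) = Add(Add(Rational(668, 117), 54), 165981) = Add(Rational(6986, 117), 165981) = Rational(19426763, 117)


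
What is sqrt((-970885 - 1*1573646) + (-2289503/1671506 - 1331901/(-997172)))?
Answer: I*sqrt(441818401122821454502195127329)/416694745258 ≈ 1595.2*I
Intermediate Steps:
sqrt((-970885 - 1*1573646) + (-2289503/1671506 - 1331901/(-997172))) = sqrt((-970885 - 1573646) + (-2289503*1/1671506 - 1331901*(-1/997172))) = sqrt(-2544531 + (-2289503/1671506 + 1331901/997172)) = sqrt(-2544531 - 28373886305/833389490516) = sqrt(-2120585422066054301/833389490516) = I*sqrt(441818401122821454502195127329)/416694745258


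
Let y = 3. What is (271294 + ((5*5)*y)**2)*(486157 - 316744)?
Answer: 46913678547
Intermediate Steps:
(271294 + ((5*5)*y)**2)*(486157 - 316744) = (271294 + ((5*5)*3)**2)*(486157 - 316744) = (271294 + (25*3)**2)*169413 = (271294 + 75**2)*169413 = (271294 + 5625)*169413 = 276919*169413 = 46913678547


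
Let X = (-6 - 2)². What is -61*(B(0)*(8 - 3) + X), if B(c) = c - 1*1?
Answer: -3599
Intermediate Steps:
X = 64 (X = (-8)² = 64)
B(c) = -1 + c (B(c) = c - 1 = -1 + c)
-61*(B(0)*(8 - 3) + X) = -61*((-1 + 0)*(8 - 3) + 64) = -61*(-1*5 + 64) = -61*(-5 + 64) = -61*59 = -3599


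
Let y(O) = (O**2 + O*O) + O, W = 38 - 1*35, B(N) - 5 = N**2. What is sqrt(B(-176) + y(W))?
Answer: sqrt(31002) ≈ 176.07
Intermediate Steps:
B(N) = 5 + N**2
W = 3 (W = 38 - 35 = 3)
y(O) = O + 2*O**2 (y(O) = (O**2 + O**2) + O = 2*O**2 + O = O + 2*O**2)
sqrt(B(-176) + y(W)) = sqrt((5 + (-176)**2) + 3*(1 + 2*3)) = sqrt((5 + 30976) + 3*(1 + 6)) = sqrt(30981 + 3*7) = sqrt(30981 + 21) = sqrt(31002)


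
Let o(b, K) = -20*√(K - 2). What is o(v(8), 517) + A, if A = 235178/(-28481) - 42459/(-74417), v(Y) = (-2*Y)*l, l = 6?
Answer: -16291966447/2119470577 - 20*√515 ≈ -461.56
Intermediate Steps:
v(Y) = -12*Y (v(Y) = -2*Y*6 = -12*Y)
A = -16291966447/2119470577 (A = 235178*(-1/28481) - 42459*(-1/74417) = -235178/28481 + 42459/74417 = -16291966447/2119470577 ≈ -7.6868)
o(b, K) = -20*√(-2 + K)
o(v(8), 517) + A = -20*√(-2 + 517) - 16291966447/2119470577 = -20*√515 - 16291966447/2119470577 = -16291966447/2119470577 - 20*√515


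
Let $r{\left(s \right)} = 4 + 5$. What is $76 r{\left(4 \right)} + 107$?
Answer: $791$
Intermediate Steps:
$r{\left(s \right)} = 9$
$76 r{\left(4 \right)} + 107 = 76 \cdot 9 + 107 = 684 + 107 = 791$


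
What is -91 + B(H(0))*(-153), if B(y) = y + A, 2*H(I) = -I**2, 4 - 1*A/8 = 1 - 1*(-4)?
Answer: 1133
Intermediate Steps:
A = -8 (A = 32 - 8*(1 - 1*(-4)) = 32 - 8*(1 + 4) = 32 - 8*5 = 32 - 40 = -8)
H(I) = -I**2/2 (H(I) = (-I**2)/2 = -I**2/2)
B(y) = -8 + y (B(y) = y - 8 = -8 + y)
-91 + B(H(0))*(-153) = -91 + (-8 - 1/2*0**2)*(-153) = -91 + (-8 - 1/2*0)*(-153) = -91 + (-8 + 0)*(-153) = -91 - 8*(-153) = -91 + 1224 = 1133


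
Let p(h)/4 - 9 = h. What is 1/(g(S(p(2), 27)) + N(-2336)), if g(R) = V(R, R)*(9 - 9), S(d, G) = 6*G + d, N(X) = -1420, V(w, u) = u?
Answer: -1/1420 ≈ -0.00070423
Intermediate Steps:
p(h) = 36 + 4*h
S(d, G) = d + 6*G
g(R) = 0 (g(R) = R*(9 - 9) = R*0 = 0)
1/(g(S(p(2), 27)) + N(-2336)) = 1/(0 - 1420) = 1/(-1420) = -1/1420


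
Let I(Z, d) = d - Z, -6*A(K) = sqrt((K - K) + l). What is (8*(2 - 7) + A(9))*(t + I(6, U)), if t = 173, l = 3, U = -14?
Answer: -6120 - 51*sqrt(3)/2 ≈ -6164.2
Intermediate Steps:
A(K) = -sqrt(3)/6 (A(K) = -sqrt((K - K) + 3)/6 = -sqrt(0 + 3)/6 = -sqrt(3)/6)
(8*(2 - 7) + A(9))*(t + I(6, U)) = (8*(2 - 7) - sqrt(3)/6)*(173 + (-14 - 1*6)) = (8*(-5) - sqrt(3)/6)*(173 + (-14 - 6)) = (-40 - sqrt(3)/6)*(173 - 20) = (-40 - sqrt(3)/6)*153 = -6120 - 51*sqrt(3)/2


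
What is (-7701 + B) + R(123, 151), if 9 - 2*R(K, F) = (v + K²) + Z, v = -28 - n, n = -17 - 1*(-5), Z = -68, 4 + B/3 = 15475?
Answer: 31194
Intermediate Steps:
B = 46413 (B = -12 + 3*15475 = -12 + 46425 = 46413)
n = -12 (n = -17 + 5 = -12)
v = -16 (v = -28 - 1*(-12) = -28 + 12 = -16)
R(K, F) = 93/2 - K²/2 (R(K, F) = 9/2 - ((-16 + K²) - 68)/2 = 9/2 - (-84 + K²)/2 = 9/2 + (42 - K²/2) = 93/2 - K²/2)
(-7701 + B) + R(123, 151) = (-7701 + 46413) + (93/2 - ½*123²) = 38712 + (93/2 - ½*15129) = 38712 + (93/2 - 15129/2) = 38712 - 7518 = 31194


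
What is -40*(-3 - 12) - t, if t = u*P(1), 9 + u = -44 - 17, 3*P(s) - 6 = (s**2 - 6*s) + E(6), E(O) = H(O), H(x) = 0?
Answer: 1870/3 ≈ 623.33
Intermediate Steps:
E(O) = 0
P(s) = 2 - 2*s + s**2/3 (P(s) = 2 + ((s**2 - 6*s) + 0)/3 = 2 + (s**2 - 6*s)/3 = 2 + (-2*s + s**2/3) = 2 - 2*s + s**2/3)
u = -70 (u = -9 + (-44 - 17) = -9 - 61 = -70)
t = -70/3 (t = -70*(2 - 2*1 + (1/3)*1**2) = -70*(2 - 2 + (1/3)*1) = -70*(2 - 2 + 1/3) = -70*1/3 = -70/3 ≈ -23.333)
-40*(-3 - 12) - t = -40*(-3 - 12) - 1*(-70/3) = -40*(-15) + 70/3 = 600 + 70/3 = 1870/3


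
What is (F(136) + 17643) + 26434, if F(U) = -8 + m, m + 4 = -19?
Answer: 44046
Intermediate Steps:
m = -23 (m = -4 - 19 = -23)
F(U) = -31 (F(U) = -8 - 23 = -31)
(F(136) + 17643) + 26434 = (-31 + 17643) + 26434 = 17612 + 26434 = 44046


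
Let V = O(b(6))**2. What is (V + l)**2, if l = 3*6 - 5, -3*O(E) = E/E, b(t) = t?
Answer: 13924/81 ≈ 171.90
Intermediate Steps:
O(E) = -1/3 (O(E) = -E/(3*E) = -1/3*1 = -1/3)
V = 1/9 (V = (-1/3)**2 = 1/9 ≈ 0.11111)
l = 13 (l = 18 - 5 = 13)
(V + l)**2 = (1/9 + 13)**2 = (118/9)**2 = 13924/81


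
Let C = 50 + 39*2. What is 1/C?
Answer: 1/128 ≈ 0.0078125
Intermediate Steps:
C = 128 (C = 50 + 78 = 128)
1/C = 1/128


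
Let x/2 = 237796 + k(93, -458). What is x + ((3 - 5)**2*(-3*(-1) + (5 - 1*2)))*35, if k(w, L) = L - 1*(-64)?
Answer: 475644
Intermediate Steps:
k(w, L) = 64 + L (k(w, L) = L + 64 = 64 + L)
x = 474804 (x = 2*(237796 + (64 - 458)) = 2*(237796 - 394) = 2*237402 = 474804)
x + ((3 - 5)**2*(-3*(-1) + (5 - 1*2)))*35 = 474804 + ((3 - 5)**2*(-3*(-1) + (5 - 1*2)))*35 = 474804 + ((-2)**2*(3 + (5 - 2)))*35 = 474804 + (4*(3 + 3))*35 = 474804 + (4*6)*35 = 474804 + 24*35 = 474804 + 840 = 475644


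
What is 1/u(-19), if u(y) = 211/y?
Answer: -19/211 ≈ -0.090047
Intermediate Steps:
1/u(-19) = 1/(211/(-19)) = 1/(211*(-1/19)) = 1/(-211/19) = -19/211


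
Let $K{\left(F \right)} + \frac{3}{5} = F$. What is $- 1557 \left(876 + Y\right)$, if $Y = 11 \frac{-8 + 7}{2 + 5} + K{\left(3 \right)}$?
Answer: $- \frac{47782773}{35} \approx -1.3652 \cdot 10^{6}$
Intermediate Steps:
$K{\left(F \right)} = - \frac{3}{5} + F$
$Y = \frac{29}{35}$ ($Y = 11 \frac{-8 + 7}{2 + 5} + \left(- \frac{3}{5} + 3\right) = 11 \left(- \frac{1}{7}\right) + \frac{12}{5} = - \frac{11}{7} + \frac{12}{5} = \frac{29}{35} \approx 0.82857$)
$- 1557 \left(876 + Y\right) = - 1557 \left(876 + \frac{29}{35}\right) = \left(-1557\right) \frac{30689}{35} = - \frac{47782773}{35}$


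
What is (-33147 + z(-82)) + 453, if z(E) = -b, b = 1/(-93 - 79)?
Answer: -5623367/172 ≈ -32694.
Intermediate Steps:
b = -1/172 (b = 1/(-172) = -1/172 ≈ -0.0058140)
z(E) = 1/172 (z(E) = -1*(-1/172) = 1/172)
(-33147 + z(-82)) + 453 = (-33147 + 1/172) + 453 = -5701283/172 + 453 = -5623367/172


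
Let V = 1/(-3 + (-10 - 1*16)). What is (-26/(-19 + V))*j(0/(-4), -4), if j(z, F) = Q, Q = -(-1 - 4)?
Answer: 1885/276 ≈ 6.8297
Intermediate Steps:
Q = 5 (Q = -1*(-5) = 5)
V = -1/29 (V = 1/(-3 + (-10 - 16)) = 1/(-3 - 26) = 1/(-29) = -1/29 ≈ -0.034483)
j(z, F) = 5
(-26/(-19 + V))*j(0/(-4), -4) = (-26/(-19 - 1/29))*5 = (-26/(-552/29))*5 = -29/552*(-26)*5 = (377/276)*5 = 1885/276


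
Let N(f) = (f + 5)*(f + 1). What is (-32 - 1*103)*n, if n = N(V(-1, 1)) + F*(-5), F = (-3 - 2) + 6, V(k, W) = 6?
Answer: -9720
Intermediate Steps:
F = 1 (F = -5 + 6 = 1)
N(f) = (1 + f)*(5 + f) (N(f) = (5 + f)*(1 + f) = (1 + f)*(5 + f))
n = 72 (n = (5 + 6² + 6*6) + 1*(-5) = (5 + 36 + 36) - 5 = 77 - 5 = 72)
(-32 - 1*103)*n = (-32 - 1*103)*72 = (-32 - 103)*72 = -135*72 = -9720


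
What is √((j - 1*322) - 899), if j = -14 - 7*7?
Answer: 2*I*√321 ≈ 35.833*I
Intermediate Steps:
j = -63 (j = -14 - 49 = -63)
√((j - 1*322) - 899) = √((-63 - 1*322) - 899) = √((-63 - 322) - 899) = √(-385 - 899) = √(-1284) = 2*I*√321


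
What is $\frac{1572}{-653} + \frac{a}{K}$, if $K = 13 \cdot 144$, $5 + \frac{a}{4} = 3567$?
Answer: $\frac{61165}{11754} \approx 5.2038$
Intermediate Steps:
$a = 14248$ ($a = -20 + 4 \cdot 3567 = -20 + 14268 = 14248$)
$K = 1872$
$\frac{1572}{-653} + \frac{a}{K} = \frac{1572}{-653} + \frac{14248}{1872} = 1572 \left(- \frac{1}{653}\right) + 14248 \cdot \frac{1}{1872} = - \frac{1572}{653} + \frac{137}{18} = \frac{61165}{11754}$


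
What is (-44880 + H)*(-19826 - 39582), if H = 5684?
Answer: 2328555968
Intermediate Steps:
(-44880 + H)*(-19826 - 39582) = (-44880 + 5684)*(-19826 - 39582) = -39196*(-59408) = 2328555968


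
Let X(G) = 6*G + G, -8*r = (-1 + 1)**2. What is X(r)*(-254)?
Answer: 0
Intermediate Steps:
r = 0 (r = -(-1 + 1)**2/8 = -1/8*0**2 = -1/8*0 = 0)
X(G) = 7*G
X(r)*(-254) = (7*0)*(-254) = 0*(-254) = 0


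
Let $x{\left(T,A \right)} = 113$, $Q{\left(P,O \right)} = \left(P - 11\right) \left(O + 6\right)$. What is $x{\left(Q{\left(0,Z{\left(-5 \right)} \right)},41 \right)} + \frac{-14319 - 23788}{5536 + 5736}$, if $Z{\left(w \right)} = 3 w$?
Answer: $\frac{1235629}{11272} \approx 109.62$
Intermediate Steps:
$Q{\left(P,O \right)} = \left(-11 + P\right) \left(6 + O\right)$
$x{\left(Q{\left(0,Z{\left(-5 \right)} \right)},41 \right)} + \frac{-14319 - 23788}{5536 + 5736} = 113 + \frac{-14319 - 23788}{5536 + 5736} = 113 - \frac{38107}{11272} = \frac{1235629}{11272}$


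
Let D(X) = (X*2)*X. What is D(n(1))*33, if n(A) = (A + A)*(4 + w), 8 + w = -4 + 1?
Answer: 12936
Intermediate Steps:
w = -11 (w = -8 + (-4 + 1) = -8 - 3 = -11)
n(A) = -14*A (n(A) = (A + A)*(4 - 11) = (2*A)*(-7) = -14*A)
D(X) = 2*X² (D(X) = (2*X)*X = 2*X²)
D(n(1))*33 = (2*(-14*1)²)*33 = (2*(-14)²)*33 = (2*196)*33 = 392*33 = 12936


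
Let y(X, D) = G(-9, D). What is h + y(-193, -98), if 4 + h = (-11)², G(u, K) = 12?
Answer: 129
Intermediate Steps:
y(X, D) = 12
h = 117 (h = -4 + (-11)² = -4 + 121 = 117)
h + y(-193, -98) = 117 + 12 = 129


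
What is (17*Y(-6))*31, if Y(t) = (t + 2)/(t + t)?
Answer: 527/3 ≈ 175.67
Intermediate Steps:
Y(t) = (2 + t)/(2*t) (Y(t) = (2 + t)/((2*t)) = (2 + t)*(1/(2*t)) = (2 + t)/(2*t))
(17*Y(-6))*31 = (17*((½)*(2 - 6)/(-6)))*31 = (17*((½)*(-⅙)*(-4)))*31 = (17*(⅓))*31 = (17/3)*31 = 527/3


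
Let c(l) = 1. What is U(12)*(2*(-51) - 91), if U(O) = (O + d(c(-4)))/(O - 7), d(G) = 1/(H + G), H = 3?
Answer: -9457/20 ≈ -472.85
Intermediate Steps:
d(G) = 1/(3 + G)
U(O) = (¼ + O)/(-7 + O) (U(O) = (O + 1/(3 + 1))/(O - 7) = (O + 1/4)/(-7 + O) = (O + ¼)/(-7 + O) = (¼ + O)/(-7 + O))
U(12)*(2*(-51) - 91) = ((¼ + 12)/(-7 + 12))*(2*(-51) - 91) = ((49/4)/5)*(-102 - 91) = ((⅕)*(49/4))*(-193) = (49/20)*(-193) = -9457/20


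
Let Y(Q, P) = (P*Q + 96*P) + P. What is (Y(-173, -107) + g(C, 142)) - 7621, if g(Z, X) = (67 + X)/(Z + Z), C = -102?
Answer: 104035/204 ≈ 509.98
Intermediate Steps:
Y(Q, P) = 97*P + P*Q (Y(Q, P) = (96*P + P*Q) + P = 97*P + P*Q)
g(Z, X) = (67 + X)/(2*Z) (g(Z, X) = (67 + X)/((2*Z)) = (67 + X)*(1/(2*Z)) = (67 + X)/(2*Z))
(Y(-173, -107) + g(C, 142)) - 7621 = (-107*(97 - 173) + (½)*(67 + 142)/(-102)) - 7621 = (-107*(-76) + (½)*(-1/102)*209) - 7621 = (8132 - 209/204) - 7621 = 1658719/204 - 7621 = 104035/204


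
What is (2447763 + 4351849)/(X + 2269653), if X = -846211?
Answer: 3399806/711721 ≈ 4.7769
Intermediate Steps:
(2447763 + 4351849)/(X + 2269653) = (2447763 + 4351849)/(-846211 + 2269653) = 6799612/1423442 = 6799612*(1/1423442) = 3399806/711721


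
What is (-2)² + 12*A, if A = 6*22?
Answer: 1588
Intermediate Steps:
A = 132
(-2)² + 12*A = (-2)² + 12*132 = 4 + 1584 = 1588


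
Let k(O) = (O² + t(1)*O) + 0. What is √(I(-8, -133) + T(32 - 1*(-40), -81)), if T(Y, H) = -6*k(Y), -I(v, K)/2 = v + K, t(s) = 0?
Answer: I*√30822 ≈ 175.56*I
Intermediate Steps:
k(O) = O² (k(O) = (O² + 0*O) + 0 = (O² + 0) + 0 = O² + 0 = O²)
I(v, K) = -2*K - 2*v (I(v, K) = -2*(v + K) = -2*(K + v) = -2*K - 2*v)
T(Y, H) = -6*Y²
√(I(-8, -133) + T(32 - 1*(-40), -81)) = √((-2*(-133) - 2*(-8)) - 6*(32 - 1*(-40))²) = √((266 + 16) - 6*(32 + 40)²) = √(282 - 6*72²) = √(282 - 6*5184) = √(282 - 31104) = √(-30822) = I*√30822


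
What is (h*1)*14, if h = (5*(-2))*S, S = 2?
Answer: -280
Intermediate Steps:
h = -20 (h = (5*(-2))*2 = -10*2 = -20)
(h*1)*14 = -20*1*14 = -20*14 = -280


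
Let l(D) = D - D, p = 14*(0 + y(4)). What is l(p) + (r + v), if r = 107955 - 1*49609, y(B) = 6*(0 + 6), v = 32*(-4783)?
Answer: -94710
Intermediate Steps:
v = -153056
y(B) = 36 (y(B) = 6*6 = 36)
r = 58346 (r = 107955 - 49609 = 58346)
p = 504 (p = 14*(0 + 36) = 14*36 = 504)
l(D) = 0
l(p) + (r + v) = 0 + (58346 - 153056) = 0 - 94710 = -94710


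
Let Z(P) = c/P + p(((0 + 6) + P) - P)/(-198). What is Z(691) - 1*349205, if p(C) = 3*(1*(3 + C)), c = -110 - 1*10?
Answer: -5308619123/15202 ≈ -3.4921e+5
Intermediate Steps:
c = -120 (c = -110 - 10 = -120)
p(C) = 9 + 3*C (p(C) = 3*(3 + C) = 9 + 3*C)
Z(P) = -3/22 - 120/P (Z(P) = -120/P + (9 + 3*(((0 + 6) + P) - P))/(-198) = -120/P + (9 + 3*((6 + P) - P))*(-1/198) = -120/P + (9 + 3*6)*(-1/198) = -120/P + (9 + 18)*(-1/198) = -120/P + 27*(-1/198) = -120/P - 3/22 = -3/22 - 120/P)
Z(691) - 1*349205 = (-3/22 - 120/691) - 1*349205 = (-3/22 - 120*1/691) - 349205 = (-3/22 - 120/691) - 349205 = -4713/15202 - 349205 = -5308619123/15202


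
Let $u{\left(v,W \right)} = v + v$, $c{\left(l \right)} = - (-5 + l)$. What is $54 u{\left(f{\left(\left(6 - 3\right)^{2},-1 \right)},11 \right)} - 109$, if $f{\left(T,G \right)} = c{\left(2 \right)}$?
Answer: $215$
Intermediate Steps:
$c{\left(l \right)} = 5 - l$
$f{\left(T,G \right)} = 3$ ($f{\left(T,G \right)} = 5 - 2 = 3$)
$u{\left(v,W \right)} = 2 v$
$54 u{\left(f{\left(\left(6 - 3\right)^{2},-1 \right)},11 \right)} - 109 = 54 \cdot 2 \cdot 3 - 109 = 54 \cdot 6 - 109 = 324 - 109 = 215$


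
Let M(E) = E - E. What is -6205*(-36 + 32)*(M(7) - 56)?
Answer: -1389920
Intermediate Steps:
M(E) = 0
-6205*(-36 + 32)*(M(7) - 56) = -6205*(-36 + 32)*(0 - 56) = -(-24820)*(-56) = -6205*224 = -1389920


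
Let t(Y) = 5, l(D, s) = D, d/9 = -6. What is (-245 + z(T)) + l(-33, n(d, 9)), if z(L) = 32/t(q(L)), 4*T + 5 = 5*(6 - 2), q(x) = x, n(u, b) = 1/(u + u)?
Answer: -1358/5 ≈ -271.60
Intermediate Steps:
d = -54 (d = 9*(-6) = -54)
n(u, b) = 1/(2*u)
T = 15/4 (T = -5/4 + (5*(6 - 2))/4 = -5/4 + (5*4)/4 = -5/4 + (¼)*20 = -5/4 + 5 = 15/4 ≈ 3.7500)
z(L) = 32/5
(-245 + z(T)) + l(-33, n(d, 9)) = (-245 + 32/5) - 33 = -1193/5 - 33 = -1358/5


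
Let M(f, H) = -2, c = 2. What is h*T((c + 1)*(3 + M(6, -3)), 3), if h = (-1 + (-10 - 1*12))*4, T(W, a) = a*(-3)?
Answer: 828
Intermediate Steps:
T(W, a) = -3*a
h = -92 (h = (-1 + (-10 - 12))*4 = (-1 - 22)*4 = -23*4 = -92)
h*T((c + 1)*(3 + M(6, -3)), 3) = -(-276)*3 = -92*(-9) = 828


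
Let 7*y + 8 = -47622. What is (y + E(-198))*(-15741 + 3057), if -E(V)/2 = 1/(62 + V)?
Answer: 1467191349/17 ≈ 8.6305e+7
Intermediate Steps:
y = -47630/7 (y = -8/7 + (⅐)*(-47622) = -8/7 - 47622/7 = -47630/7 ≈ -6804.3)
E(V) = -2/(62 + V)
(y + E(-198))*(-15741 + 3057) = (-47630/7 - 2/(62 - 198))*(-15741 + 3057) = (-47630/7 - 2/(-136))*(-12684) = (-47630/7 - 2*(-1/136))*(-12684) = (-47630/7 + 1/68)*(-12684) = -3238833/476*(-12684) = 1467191349/17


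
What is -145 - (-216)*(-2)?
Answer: -577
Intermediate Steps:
-145 - (-216)*(-2) = -145 - 24*18 = -145 - 432 = -577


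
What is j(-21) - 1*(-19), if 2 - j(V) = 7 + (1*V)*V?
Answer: -427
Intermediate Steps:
j(V) = -5 - V**2 (j(V) = 2 - (7 + (1*V)*V) = 2 - (7 + V*V) = 2 - (7 + V**2) = 2 + (-7 - V**2) = -5 - V**2)
j(-21) - 1*(-19) = (-5 - 1*(-21)**2) - 1*(-19) = (-5 - 1*441) + 19 = (-5 - 441) + 19 = -446 + 19 = -427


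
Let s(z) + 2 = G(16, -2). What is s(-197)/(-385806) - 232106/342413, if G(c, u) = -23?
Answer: -89539327111/132104989878 ≈ -0.67779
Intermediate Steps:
s(z) = -25 (s(z) = -2 - 23 = -25)
s(-197)/(-385806) - 232106/342413 = -25/(-385806) - 232106/342413 = -25*(-1/385806) - 232106*1/342413 = 25/385806 - 232106/342413 = -89539327111/132104989878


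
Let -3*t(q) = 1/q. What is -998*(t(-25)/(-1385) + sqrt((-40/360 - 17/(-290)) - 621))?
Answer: 998/103875 - 499*I*sqrt(470074630)/435 ≈ 0.0096077 - 24871.0*I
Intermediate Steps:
t(q) = -1/(3*q)
-998*(t(-25)/(-1385) + sqrt((-40/360 - 17/(-290)) - 621)) = -998*(-1/3/(-25)/(-1385) + sqrt((-40/360 - 17/(-290)) - 621)) = -998*(-1/3*(-1/25)*(-1/1385) + sqrt((-40*1/360 - 17*(-1/290)) - 621)) = -998*((1/75)*(-1/1385) + sqrt((-1/9 + 17/290) - 621)) = -998*(-1/103875 + sqrt(-137/2610 - 621)) = -998*(-1/103875 + sqrt(-1620947/2610)) = -998*(-1/103875 + I*sqrt(470074630)/870) = 998/103875 - 499*I*sqrt(470074630)/435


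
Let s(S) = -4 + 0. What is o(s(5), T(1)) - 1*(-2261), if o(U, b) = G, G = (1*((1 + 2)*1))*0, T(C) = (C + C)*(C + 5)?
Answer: 2261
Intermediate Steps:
T(C) = 2*C*(5 + C) (T(C) = (2*C)*(5 + C) = 2*C*(5 + C))
s(S) = -4
G = 0 (G = (1*(3*1))*0 = (1*3)*0 = 3*0 = 0)
o(U, b) = 0
o(s(5), T(1)) - 1*(-2261) = 0 - 1*(-2261) = 0 + 2261 = 2261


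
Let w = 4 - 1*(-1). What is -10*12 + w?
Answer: -115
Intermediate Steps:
w = 5 (w = 4 + 1 = 5)
-10*12 + w = -10*12 + 5 = -120 + 5 = -115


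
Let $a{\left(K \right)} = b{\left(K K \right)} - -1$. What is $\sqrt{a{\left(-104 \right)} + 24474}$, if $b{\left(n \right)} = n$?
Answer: $\sqrt{35291} \approx 187.86$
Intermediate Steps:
$a{\left(K \right)} = 1 + K^{2}$ ($a{\left(K \right)} = K K - -1 = K^{2} + 1 = 1 + K^{2}$)
$\sqrt{a{\left(-104 \right)} + 24474} = \sqrt{\left(1 + \left(-104\right)^{2}\right) + 24474} = \sqrt{\left(1 + 10816\right) + 24474} = \sqrt{10817 + 24474} = \sqrt{35291}$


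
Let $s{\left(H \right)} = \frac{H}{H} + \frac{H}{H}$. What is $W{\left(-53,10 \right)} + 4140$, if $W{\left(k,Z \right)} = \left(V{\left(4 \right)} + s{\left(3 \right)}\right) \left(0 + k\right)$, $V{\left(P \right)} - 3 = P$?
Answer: $3663$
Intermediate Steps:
$s{\left(H \right)} = 2$ ($s{\left(H \right)} = 1 + 1 = 2$)
$V{\left(P \right)} = 3 + P$
$W{\left(k,Z \right)} = 9 k$ ($W{\left(k,Z \right)} = \left(\left(3 + 4\right) + 2\right) \left(0 + k\right) = \left(7 + 2\right) k = 9 k$)
$W{\left(-53,10 \right)} + 4140 = 9 \left(-53\right) + 4140 = -477 + 4140 = 3663$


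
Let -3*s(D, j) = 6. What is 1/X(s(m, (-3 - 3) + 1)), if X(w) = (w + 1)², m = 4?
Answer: 1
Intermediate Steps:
s(D, j) = -2 (s(D, j) = -⅓*6 = -2)
X(w) = (1 + w)²
1/X(s(m, (-3 - 3) + 1)) = 1/((1 - 2)²) = 1/((-1)²) = 1/1 = 1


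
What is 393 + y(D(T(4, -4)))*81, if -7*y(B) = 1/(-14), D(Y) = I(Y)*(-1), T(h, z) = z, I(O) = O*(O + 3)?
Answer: 38595/98 ≈ 393.83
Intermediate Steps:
I(O) = O*(3 + O)
D(Y) = -Y*(3 + Y) (D(Y) = (Y*(3 + Y))*(-1) = -Y*(3 + Y))
y(B) = 1/98 (y(B) = -⅐/(-14) = -⅐*(-1/14) = 1/98)
393 + y(D(T(4, -4)))*81 = 393 + (1/98)*81 = 393 + 81/98 = 38595/98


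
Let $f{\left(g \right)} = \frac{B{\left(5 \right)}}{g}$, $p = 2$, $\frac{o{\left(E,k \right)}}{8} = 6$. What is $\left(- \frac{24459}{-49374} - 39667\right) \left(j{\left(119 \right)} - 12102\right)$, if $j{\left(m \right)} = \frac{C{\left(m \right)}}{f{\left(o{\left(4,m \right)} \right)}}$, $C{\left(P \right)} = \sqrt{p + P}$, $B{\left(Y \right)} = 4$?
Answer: $\frac{1302398509335}{2743} \approx 4.7481 \cdot 10^{8}$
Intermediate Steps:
$o{\left(E,k \right)} = 48$ ($o{\left(E,k \right)} = 8 \cdot 6 = 48$)
$C{\left(P \right)} = \sqrt{2 + P}$
$f{\left(g \right)} = \frac{4}{g}$
$j{\left(m \right)} = 12 \sqrt{2 + m}$ ($j{\left(m \right)} = \frac{\sqrt{2 + m}}{4 \cdot \frac{1}{48}} = \sqrt{2 + m} \frac{1}{\frac{1}{12}} = \sqrt{2 + m} 12 = 12 \sqrt{2 + m}$)
$\left(- \frac{24459}{-49374} - 39667\right) \left(j{\left(119 \right)} - 12102\right) = \left(- \frac{24459}{-49374} - 39667\right) \left(12 \sqrt{2 + 119} - 12102\right) = \left(\left(-24459\right) \left(- \frac{1}{49374}\right) - 39667\right) \left(12 \sqrt{121} - 12102\right) = \left(\frac{8153}{16458} - 39667\right) \left(12 \cdot 11 - 12102\right) = - \frac{652831333 \left(132 - 12102\right)}{16458} = \left(- \frac{652831333}{16458}\right) \left(-11970\right) = \frac{1302398509335}{2743}$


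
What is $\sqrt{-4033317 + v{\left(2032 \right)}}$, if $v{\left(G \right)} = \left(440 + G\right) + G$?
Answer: $i \sqrt{4028813} \approx 2007.2 i$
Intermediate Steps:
$v{\left(G \right)} = 440 + 2 G$
$\sqrt{-4033317 + v{\left(2032 \right)}} = \sqrt{-4033317 + \left(440 + 2 \cdot 2032\right)} = \sqrt{-4033317 + \left(440 + 4064\right)} = \sqrt{-4033317 + 4504} = \sqrt{-4028813} = i \sqrt{4028813}$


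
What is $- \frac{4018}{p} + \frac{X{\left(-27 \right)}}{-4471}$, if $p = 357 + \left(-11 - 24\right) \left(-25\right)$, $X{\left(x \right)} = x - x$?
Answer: $- \frac{287}{88} \approx -3.2614$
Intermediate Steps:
$X{\left(x \right)} = 0$
$p = 1232$ ($p = 357 - -875 = 357 + 875 = 1232$)
$- \frac{4018}{p} + \frac{X{\left(-27 \right)}}{-4471} = - \frac{4018}{1232} + \frac{0}{-4471} = \left(-4018\right) \frac{1}{1232} + 0 \left(- \frac{1}{4471}\right) = - \frac{287}{88} + 0 = - \frac{287}{88}$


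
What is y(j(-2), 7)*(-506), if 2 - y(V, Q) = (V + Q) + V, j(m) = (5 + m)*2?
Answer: 8602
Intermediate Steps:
j(m) = 10 + 2*m
y(V, Q) = 2 - Q - 2*V (y(V, Q) = 2 - ((V + Q) + V) = 2 - ((Q + V) + V) = 2 - (Q + 2*V) = 2 + (-Q - 2*V) = 2 - Q - 2*V)
y(j(-2), 7)*(-506) = (2 - 1*7 - 2*(10 + 2*(-2)))*(-506) = (2 - 7 - 2*(10 - 4))*(-506) = (2 - 7 - 2*6)*(-506) = (2 - 7 - 12)*(-506) = -17*(-506) = 8602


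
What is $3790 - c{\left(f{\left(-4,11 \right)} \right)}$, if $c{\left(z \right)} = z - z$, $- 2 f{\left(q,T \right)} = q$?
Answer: $3790$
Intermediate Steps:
$f{\left(q,T \right)} = - \frac{q}{2}$
$c{\left(z \right)} = 0$
$3790 - c{\left(f{\left(-4,11 \right)} \right)} = 3790 - 0 = 3790 + 0 = 3790$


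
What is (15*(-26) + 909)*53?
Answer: 27507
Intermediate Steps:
(15*(-26) + 909)*53 = (-390 + 909)*53 = 519*53 = 27507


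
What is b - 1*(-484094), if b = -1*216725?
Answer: 267369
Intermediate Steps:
b = -216725
b - 1*(-484094) = -216725 - 1*(-484094) = -216725 + 484094 = 267369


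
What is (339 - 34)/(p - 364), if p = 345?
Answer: -305/19 ≈ -16.053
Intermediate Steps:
(339 - 34)/(p - 364) = (339 - 34)/(345 - 364) = 305/(-19) = 305*(-1/19) = -305/19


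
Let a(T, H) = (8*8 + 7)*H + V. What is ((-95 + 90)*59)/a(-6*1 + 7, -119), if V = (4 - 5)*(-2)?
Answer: 295/8447 ≈ 0.034924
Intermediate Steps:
V = 2 (V = -1*(-2) = 2)
a(T, H) = 2 + 71*H (a(T, H) = (8*8 + 7)*H + 2 = (64 + 7)*H + 2 = 71*H + 2 = 2 + 71*H)
((-95 + 90)*59)/a(-6*1 + 7, -119) = ((-95 + 90)*59)/(2 + 71*(-119)) = (-5*59)/(2 - 8449) = -295/(-8447) = -295*(-1/8447) = 295/8447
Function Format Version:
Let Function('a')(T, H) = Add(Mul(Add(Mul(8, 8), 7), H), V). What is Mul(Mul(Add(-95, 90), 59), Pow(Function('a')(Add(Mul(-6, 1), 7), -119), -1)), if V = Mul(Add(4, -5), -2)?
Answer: Rational(295, 8447) ≈ 0.034924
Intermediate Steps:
V = 2 (V = Mul(-1, -2) = 2)
Function('a')(T, H) = Add(2, Mul(71, H)) (Function('a')(T, H) = Add(Mul(Add(Mul(8, 8), 7), H), 2) = Add(Mul(Add(64, 7), H), 2) = Add(Mul(71, H), 2) = Add(2, Mul(71, H)))
Mul(Mul(Add(-95, 90), 59), Pow(Function('a')(Add(Mul(-6, 1), 7), -119), -1)) = Mul(Mul(Add(-95, 90), 59), Pow(Add(2, Mul(71, -119)), -1)) = Mul(Mul(-5, 59), Pow(Add(2, -8449), -1)) = Mul(-295, Pow(-8447, -1)) = Mul(-295, Rational(-1, 8447)) = Rational(295, 8447)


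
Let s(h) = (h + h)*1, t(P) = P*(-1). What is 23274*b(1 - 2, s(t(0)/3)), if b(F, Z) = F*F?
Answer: 23274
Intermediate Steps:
t(P) = -P
s(h) = 2*h (s(h) = (2*h)*1 = 2*h)
b(F, Z) = F**2
23274*b(1 - 2, s(t(0)/3)) = 23274*(1 - 2)**2 = 23274*(-1)**2 = 23274*1 = 23274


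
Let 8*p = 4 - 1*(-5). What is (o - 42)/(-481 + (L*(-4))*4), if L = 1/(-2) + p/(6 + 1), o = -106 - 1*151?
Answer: 2093/3329 ≈ 0.62872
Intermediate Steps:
p = 9/8 (p = (4 - 1*(-5))/8 = (4 + 5)/8 = (⅛)*9 = 9/8 ≈ 1.1250)
o = -257 (o = -106 - 151 = -257)
L = -19/56 (L = 1/(-2) + 9/(8*(6 + 1)) = 1*(-½) + (9/8)/7 = -½ + (9/8)*(⅐) = -½ + 9/56 = -19/56 ≈ -0.33929)
(o - 42)/(-481 + (L*(-4))*4) = (-257 - 42)/(-481 - 19/56*(-4)*4) = -299/(-481 + (19/14)*4) = -299/(-481 + 38/7) = -299/(-3329/7) = -299*(-7/3329) = 2093/3329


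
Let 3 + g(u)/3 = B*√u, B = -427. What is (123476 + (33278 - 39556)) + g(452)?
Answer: 117189 - 2562*√113 ≈ 89955.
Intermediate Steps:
g(u) = -9 - 1281*√u (g(u) = -9 + 3*(-427*√u) = -9 - 1281*√u)
(123476 + (33278 - 39556)) + g(452) = (123476 + (33278 - 39556)) + (-9 - 2562*√113) = (123476 - 6278) + (-9 - 2562*√113) = 117198 + (-9 - 2562*√113) = 117189 - 2562*√113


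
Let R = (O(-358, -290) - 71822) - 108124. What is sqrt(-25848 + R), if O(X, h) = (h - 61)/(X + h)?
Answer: I*sqrt(29634258)/12 ≈ 453.64*I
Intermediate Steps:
O(X, h) = (-61 + h)/(X + h)
R = -4318691/24 (R = ((-61 - 290)/(-358 - 290) - 71822) - 108124 = (-351/(-648) - 71822) - 108124 = (-1/648*(-351) - 71822) - 108124 = (13/24 - 71822) - 108124 = -1723715/24 - 108124 = -4318691/24 ≈ -1.7995e+5)
sqrt(-25848 + R) = sqrt(-25848 - 4318691/24) = sqrt(-4939043/24) = I*sqrt(29634258)/12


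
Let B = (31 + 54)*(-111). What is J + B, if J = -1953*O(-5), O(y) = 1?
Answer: -11388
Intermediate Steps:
B = -9435 (B = 85*(-111) = -9435)
J = -1953 (J = -1953*1 = -1953)
J + B = -1953 - 9435 = -11388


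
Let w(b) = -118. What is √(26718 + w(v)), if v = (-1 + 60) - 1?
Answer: 10*√266 ≈ 163.09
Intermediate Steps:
v = 58 (v = 59 - 1 = 58)
√(26718 + w(v)) = √(26718 - 118) = √26600 = 10*√266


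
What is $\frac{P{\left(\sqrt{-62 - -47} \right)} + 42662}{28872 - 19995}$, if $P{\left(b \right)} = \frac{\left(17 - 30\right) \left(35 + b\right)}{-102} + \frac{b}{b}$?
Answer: $\frac{4352081}{905454} + \frac{13 i \sqrt{15}}{905454} \approx 4.8065 + 5.5606 \cdot 10^{-5} i$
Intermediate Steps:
$P{\left(b \right)} = \frac{557}{102} + \frac{13 b}{102}$ ($P{\left(b \right)} = - 13 \left(35 + b\right) \left(- \frac{1}{102}\right) + 1 = \left(-455 - 13 b\right) \left(- \frac{1}{102}\right) + 1 = \left(\frac{455}{102} + \frac{13 b}{102}\right) + 1 = \frac{557}{102} + \frac{13 b}{102}$)
$\frac{P{\left(\sqrt{-62 - -47} \right)} + 42662}{28872 - 19995} = \frac{\left(\frac{557}{102} + \frac{13 \sqrt{-62 - -47}}{102}\right) + 42662}{28872 - 19995} = \frac{\left(\frac{557}{102} + \frac{13 \sqrt{-62 + \left(-8 + 55\right)}}{102}\right) + 42662}{8877} = \left(\left(\frac{557}{102} + \frac{13 \sqrt{-62 + 47}}{102}\right) + 42662\right) \frac{1}{8877} = \left(\left(\frac{557}{102} + \frac{13 \sqrt{-15}}{102}\right) + 42662\right) \frac{1}{8877} = \left(\left(\frac{557}{102} + \frac{13 i \sqrt{15}}{102}\right) + 42662\right) \frac{1}{8877} = \left(\frac{4352081}{102} + \frac{13 i \sqrt{15}}{102}\right) \frac{1}{8877} = \frac{4352081}{905454} + \frac{13 i \sqrt{15}}{905454}$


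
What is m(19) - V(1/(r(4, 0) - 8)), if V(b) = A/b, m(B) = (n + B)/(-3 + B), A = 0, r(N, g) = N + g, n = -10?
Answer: 9/16 ≈ 0.56250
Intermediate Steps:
m(B) = (-10 + B)/(-3 + B)
V(b) = 0 (V(b) = 0/b = 0)
m(19) - V(1/(r(4, 0) - 8)) = (-10 + 19)/(-3 + 19) - 1*0 = 9/16 + 0 = 9/16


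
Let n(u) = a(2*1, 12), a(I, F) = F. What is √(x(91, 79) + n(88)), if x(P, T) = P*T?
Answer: √7201 ≈ 84.859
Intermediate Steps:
n(u) = 12
√(x(91, 79) + n(88)) = √(91*79 + 12) = √(7189 + 12) = √7201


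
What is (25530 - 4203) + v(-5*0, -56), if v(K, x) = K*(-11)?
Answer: 21327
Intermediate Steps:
v(K, x) = -11*K
(25530 - 4203) + v(-5*0, -56) = (25530 - 4203) - (-55)*0 = 21327 - 11*0 = 21327 + 0 = 21327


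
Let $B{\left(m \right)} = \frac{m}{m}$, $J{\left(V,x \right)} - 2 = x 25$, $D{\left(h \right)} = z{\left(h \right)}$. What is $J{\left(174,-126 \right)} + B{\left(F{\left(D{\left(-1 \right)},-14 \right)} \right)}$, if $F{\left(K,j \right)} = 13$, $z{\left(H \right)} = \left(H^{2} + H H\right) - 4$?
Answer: $-3147$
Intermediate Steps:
$z{\left(H \right)} = -4 + 2 H^{2}$ ($z{\left(H \right)} = \left(H^{2} + H^{2}\right) - 4 = 2 H^{2} - 4 = -4 + 2 H^{2}$)
$D{\left(h \right)} = -4 + 2 h^{2}$
$J{\left(V,x \right)} = 2 + 25 x$ ($J{\left(V,x \right)} = 2 + x 25 = 2 + 25 x$)
$B{\left(m \right)} = 1$
$J{\left(174,-126 \right)} + B{\left(F{\left(D{\left(-1 \right)},-14 \right)} \right)} = \left(2 + 25 \left(-126\right)\right) + 1 = \left(2 - 3150\right) + 1 = -3148 + 1 = -3147$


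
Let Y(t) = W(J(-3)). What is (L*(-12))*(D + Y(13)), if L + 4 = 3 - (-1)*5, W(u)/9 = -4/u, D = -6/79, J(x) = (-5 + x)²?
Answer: 2421/79 ≈ 30.646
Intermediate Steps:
D = -6/79 (D = -6*1/79 = -6/79 ≈ -0.075949)
W(u) = -36/u (W(u) = 9*(-4/u) = -36/u)
L = 4 (L = -4 + (3 - (-1)*5) = -4 + (3 - 1*(-5)) = -4 + (3 + 5) = -4 + 8 = 4)
Y(t) = -9/16 (Y(t) = -36/(-5 - 3)² = -36/((-8)²) = -36/64 = -36*1/64 = -9/16)
(L*(-12))*(D + Y(13)) = (4*(-12))*(-6/79 - 9/16) = -48*(-807/1264) = 2421/79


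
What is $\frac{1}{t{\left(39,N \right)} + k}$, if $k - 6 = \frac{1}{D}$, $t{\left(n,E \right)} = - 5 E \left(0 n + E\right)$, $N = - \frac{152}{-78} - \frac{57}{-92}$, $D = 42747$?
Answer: $- \frac{183437978256}{4949224289341} \approx -0.037064$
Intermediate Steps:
$N = \frac{9215}{3588}$ ($N = \left(-152\right) \left(- \frac{1}{78}\right) - - \frac{57}{92} = \frac{76}{39} + \frac{57}{92} = \frac{9215}{3588} \approx 2.5683$)
$t{\left(n,E \right)} = - 5 E^{2}$ ($t{\left(n,E \right)} = - 5 E \left(0 + E\right) = - 5 E E = - 5 E^{2}$)
$k = \frac{256483}{42747}$ ($k = 6 + \frac{1}{42747} = \frac{256483}{42747} \approx 6.0$)
$\frac{1}{t{\left(39,N \right)} + k} = \frac{1}{- 5 \left(\frac{9215}{3588}\right)^{2} + \frac{256483}{42747}} = \frac{1}{\left(-5\right) \frac{84916225}{12873744} + \frac{256483}{42747}} = \frac{1}{- \frac{424581125}{12873744} + \frac{256483}{42747}} = \frac{1}{- \frac{4949224289341}{183437978256}} = - \frac{183437978256}{4949224289341}$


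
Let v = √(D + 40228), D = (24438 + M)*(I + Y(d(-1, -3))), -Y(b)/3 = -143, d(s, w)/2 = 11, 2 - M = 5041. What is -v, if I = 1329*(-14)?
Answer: -I*√352575395 ≈ -18777.0*I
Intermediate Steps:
M = -5039 (M = 2 - 1*5041 = 2 - 5041 = -5039)
d(s, w) = 22 (d(s, w) = 2*11 = 22)
Y(b) = 429 (Y(b) = -3*(-143) = 429)
I = -18606
D = -352615623 (D = (24438 - 5039)*(-18606 + 429) = 19399*(-18177) = -352615623)
v = I*√352575395 (v = √(-352615623 + 40228) = √(-352575395) = I*√352575395 ≈ 18777.0*I)
-v = -I*√352575395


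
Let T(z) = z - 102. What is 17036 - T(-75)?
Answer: 17213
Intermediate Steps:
T(z) = -102 + z
17036 - T(-75) = 17036 - (-102 - 75) = 17036 - 1*(-177) = 17036 + 177 = 17213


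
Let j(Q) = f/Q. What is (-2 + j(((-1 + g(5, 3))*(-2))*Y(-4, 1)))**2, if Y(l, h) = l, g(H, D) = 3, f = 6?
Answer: 169/64 ≈ 2.6406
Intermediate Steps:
j(Q) = 6/Q
(-2 + j(((-1 + g(5, 3))*(-2))*Y(-4, 1)))**2 = (-2 + 6/((((-1 + 3)*(-2))*(-4))))**2 = (-2 + 6/(((2*(-2))*(-4))))**2 = (-2 + 6/((-4*(-4))))**2 = (-2 + 6/16)**2 = (-2 + 6*(1/16))**2 = (-2 + 3/8)**2 = (-13/8)**2 = 169/64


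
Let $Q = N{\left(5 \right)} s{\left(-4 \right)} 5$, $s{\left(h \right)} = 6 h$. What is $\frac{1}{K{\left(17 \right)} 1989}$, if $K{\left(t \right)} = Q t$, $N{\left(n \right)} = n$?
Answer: $- \frac{1}{20287800} \approx -4.9291 \cdot 10^{-8}$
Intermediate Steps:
$Q = -600$ ($Q = 5 \cdot 6 \left(-4\right) 5 = 5 \left(-24\right) 5 = \left(-120\right) 5 = -600$)
$K{\left(t \right)} = - 600 t$
$\frac{1}{K{\left(17 \right)} 1989} = \frac{1}{\left(-600\right) 17 \cdot 1989} = \frac{1}{\left(-10200\right) 1989} = \frac{1}{-20287800} = - \frac{1}{20287800}$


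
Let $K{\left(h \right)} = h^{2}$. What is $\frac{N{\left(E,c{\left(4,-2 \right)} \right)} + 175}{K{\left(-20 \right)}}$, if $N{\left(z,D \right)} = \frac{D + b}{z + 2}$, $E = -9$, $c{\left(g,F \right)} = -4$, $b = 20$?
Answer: $\frac{1209}{2800} \approx 0.43179$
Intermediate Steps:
$N{\left(z,D \right)} = \frac{20 + D}{2 + z}$ ($N{\left(z,D \right)} = \frac{D + 20}{z + 2} = \frac{20 + D}{2 + z}$)
$\frac{N{\left(E,c{\left(4,-2 \right)} \right)} + 175}{K{\left(-20 \right)}} = \frac{\frac{20 - 4}{2 - 9} + 175}{\left(-20\right)^{2}} = \frac{\frac{1}{-7} \cdot 16 + 175}{400} = \left(\left(- \frac{1}{7}\right) 16 + 175\right) \frac{1}{400} = \left(- \frac{16}{7} + 175\right) \frac{1}{400} = \frac{1209}{7} \cdot \frac{1}{400} = \frac{1209}{2800}$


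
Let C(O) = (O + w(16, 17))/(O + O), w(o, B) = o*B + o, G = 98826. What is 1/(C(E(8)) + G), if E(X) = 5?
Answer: 10/988553 ≈ 1.0116e-5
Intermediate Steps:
w(o, B) = o + B*o (w(o, B) = B*o + o = o + B*o)
C(O) = (288 + O)/(2*O) (C(O) = (O + 16*(1 + 17))/(O + O) = (O + 16*18)/((2*O)) = (O + 288)*(1/(2*O)) = (288 + O)*(1/(2*O)) = (288 + O)/(2*O))
1/(C(E(8)) + G) = 1/((1/2)*(288 + 5)/5 + 98826) = 1/((1/2)*(1/5)*293 + 98826) = 1/(293/10 + 98826) = 1/(988553/10) = 10/988553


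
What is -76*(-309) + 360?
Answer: 23844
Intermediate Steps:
-76*(-309) + 360 = 23484 + 360 = 23844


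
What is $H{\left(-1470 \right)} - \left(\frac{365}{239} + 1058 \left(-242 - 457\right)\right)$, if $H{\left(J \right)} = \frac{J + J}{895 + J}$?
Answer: $\frac{20326410427}{27485} \approx 7.3955 \cdot 10^{5}$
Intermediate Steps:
$H{\left(J \right)} = \frac{2 J}{895 + J}$
$H{\left(-1470 \right)} - \left(\frac{365}{239} + 1058 \left(-242 - 457\right)\right) = 2 \left(-1470\right) \frac{1}{895 - 1470} - \left(\frac{365}{239} + 1058 \left(-242 - 457\right)\right) = 2 \left(-1470\right) \frac{1}{-575} + \left(\left(-1058\right) \left(-699\right) + 1095 \left(- \frac{1}{717}\right)\right) = 2 \left(-1470\right) \left(- \frac{1}{575}\right) + \left(739542 - \frac{365}{239}\right) = \frac{588}{115} + \frac{176750173}{239} = \frac{20326410427}{27485}$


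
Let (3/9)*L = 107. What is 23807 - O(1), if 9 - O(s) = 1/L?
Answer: 7639159/321 ≈ 23798.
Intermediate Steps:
L = 321 (L = 3*107 = 321)
O(s) = 2888/321 (O(s) = 9 - 1/321 = 2888/321)
23807 - O(1) = 23807 - 1*2888/321 = 23807 - 2888/321 = 7639159/321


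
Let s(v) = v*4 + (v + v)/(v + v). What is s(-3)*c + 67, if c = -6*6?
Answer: 463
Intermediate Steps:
c = -36
s(v) = 1 + 4*v (s(v) = 4*v + (2*v)/((2*v)) = 4*v + (2*v)*(1/(2*v)) = 4*v + 1 = 1 + 4*v)
s(-3)*c + 67 = (1 + 4*(-3))*(-36) + 67 = (1 - 12)*(-36) + 67 = -11*(-36) + 67 = 396 + 67 = 463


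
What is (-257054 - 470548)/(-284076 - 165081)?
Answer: 242534/149719 ≈ 1.6199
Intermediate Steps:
(-257054 - 470548)/(-284076 - 165081) = -727602/(-449157) = -727602*(-1/449157) = 242534/149719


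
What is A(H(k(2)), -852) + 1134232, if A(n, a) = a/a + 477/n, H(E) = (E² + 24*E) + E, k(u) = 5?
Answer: 56711809/50 ≈ 1.1342e+6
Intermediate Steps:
H(E) = E² + 25*E
A(n, a) = 1 + 477/n
A(H(k(2)), -852) + 1134232 = (477 + 5*(25 + 5))/((5*(25 + 5))) + 1134232 = (477 + 5*30)/((5*30)) + 1134232 = (477 + 150)/150 + 1134232 = (1/150)*627 + 1134232 = 209/50 + 1134232 = 56711809/50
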